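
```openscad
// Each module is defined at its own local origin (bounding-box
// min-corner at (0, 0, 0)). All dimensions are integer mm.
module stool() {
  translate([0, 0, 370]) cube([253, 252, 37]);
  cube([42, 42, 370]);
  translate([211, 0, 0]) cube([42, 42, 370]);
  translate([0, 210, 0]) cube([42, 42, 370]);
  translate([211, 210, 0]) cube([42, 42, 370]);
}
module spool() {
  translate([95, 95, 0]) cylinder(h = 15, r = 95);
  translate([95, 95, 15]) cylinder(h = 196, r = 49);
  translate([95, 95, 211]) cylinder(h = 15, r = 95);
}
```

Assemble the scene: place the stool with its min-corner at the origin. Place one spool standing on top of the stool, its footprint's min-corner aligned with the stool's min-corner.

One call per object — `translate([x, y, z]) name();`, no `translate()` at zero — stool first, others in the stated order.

stool();
translate([0, 0, 407]) spool();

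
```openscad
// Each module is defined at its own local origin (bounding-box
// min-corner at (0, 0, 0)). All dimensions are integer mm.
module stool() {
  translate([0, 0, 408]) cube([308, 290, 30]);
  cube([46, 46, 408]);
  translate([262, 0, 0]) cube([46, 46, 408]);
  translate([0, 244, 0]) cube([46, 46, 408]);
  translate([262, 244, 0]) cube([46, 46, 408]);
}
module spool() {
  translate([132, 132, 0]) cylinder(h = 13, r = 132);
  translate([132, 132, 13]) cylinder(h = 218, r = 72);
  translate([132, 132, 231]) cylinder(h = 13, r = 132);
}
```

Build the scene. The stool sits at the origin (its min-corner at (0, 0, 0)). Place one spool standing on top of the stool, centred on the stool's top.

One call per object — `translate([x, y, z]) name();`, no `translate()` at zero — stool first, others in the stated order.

stool();
translate([22, 13, 438]) spool();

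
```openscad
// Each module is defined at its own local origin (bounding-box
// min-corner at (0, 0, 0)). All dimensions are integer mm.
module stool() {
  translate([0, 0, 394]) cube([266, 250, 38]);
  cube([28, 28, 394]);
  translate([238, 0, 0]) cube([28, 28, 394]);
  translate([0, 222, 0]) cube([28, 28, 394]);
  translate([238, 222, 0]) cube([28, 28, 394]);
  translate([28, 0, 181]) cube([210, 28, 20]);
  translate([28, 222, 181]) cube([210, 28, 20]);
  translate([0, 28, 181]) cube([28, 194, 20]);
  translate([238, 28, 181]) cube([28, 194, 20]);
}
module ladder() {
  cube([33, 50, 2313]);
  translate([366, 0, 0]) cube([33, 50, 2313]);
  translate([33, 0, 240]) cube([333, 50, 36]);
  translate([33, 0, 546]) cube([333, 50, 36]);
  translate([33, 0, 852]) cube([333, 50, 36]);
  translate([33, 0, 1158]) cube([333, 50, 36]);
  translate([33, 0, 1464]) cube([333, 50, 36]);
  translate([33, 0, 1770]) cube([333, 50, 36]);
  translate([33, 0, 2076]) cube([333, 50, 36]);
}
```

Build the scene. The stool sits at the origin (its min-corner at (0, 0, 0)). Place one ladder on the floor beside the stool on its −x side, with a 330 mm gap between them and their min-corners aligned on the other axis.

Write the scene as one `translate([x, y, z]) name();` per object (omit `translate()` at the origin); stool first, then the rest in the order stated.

stool();
translate([-729, 0, 0]) ladder();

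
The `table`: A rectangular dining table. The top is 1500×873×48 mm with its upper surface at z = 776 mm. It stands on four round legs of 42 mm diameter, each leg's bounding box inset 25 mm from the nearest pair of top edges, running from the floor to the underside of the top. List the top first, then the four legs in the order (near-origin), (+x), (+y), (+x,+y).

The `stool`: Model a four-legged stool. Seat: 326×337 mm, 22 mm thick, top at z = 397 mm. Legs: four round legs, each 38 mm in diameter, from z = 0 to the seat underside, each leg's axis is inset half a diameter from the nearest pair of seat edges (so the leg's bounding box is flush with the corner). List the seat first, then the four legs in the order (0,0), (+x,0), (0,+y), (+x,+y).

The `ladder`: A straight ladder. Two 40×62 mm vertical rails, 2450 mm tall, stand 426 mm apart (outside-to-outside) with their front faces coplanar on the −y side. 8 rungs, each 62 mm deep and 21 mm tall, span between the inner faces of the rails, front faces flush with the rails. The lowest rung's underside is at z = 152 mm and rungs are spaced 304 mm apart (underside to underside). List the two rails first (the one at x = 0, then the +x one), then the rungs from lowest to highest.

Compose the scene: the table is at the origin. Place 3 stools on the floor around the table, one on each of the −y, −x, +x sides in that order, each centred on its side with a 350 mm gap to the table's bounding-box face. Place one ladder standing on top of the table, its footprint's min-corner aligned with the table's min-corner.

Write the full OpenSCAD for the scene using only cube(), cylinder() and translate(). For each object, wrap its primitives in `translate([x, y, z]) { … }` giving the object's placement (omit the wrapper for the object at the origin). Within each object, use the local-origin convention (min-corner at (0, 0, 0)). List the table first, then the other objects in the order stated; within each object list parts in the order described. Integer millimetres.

translate([0, 0, 728]) cube([1500, 873, 48]);
translate([46, 46, 0]) cylinder(h = 728, r = 21);
translate([1454, 46, 0]) cylinder(h = 728, r = 21);
translate([46, 827, 0]) cylinder(h = 728, r = 21);
translate([1454, 827, 0]) cylinder(h = 728, r = 21);
translate([587, -687, 0]) {
  translate([0, 0, 375]) cube([326, 337, 22]);
  translate([19, 19, 0]) cylinder(h = 375, r = 19);
  translate([307, 19, 0]) cylinder(h = 375, r = 19);
  translate([19, 318, 0]) cylinder(h = 375, r = 19);
  translate([307, 318, 0]) cylinder(h = 375, r = 19);
}
translate([-676, 268, 0]) {
  translate([0, 0, 375]) cube([326, 337, 22]);
  translate([19, 19, 0]) cylinder(h = 375, r = 19);
  translate([307, 19, 0]) cylinder(h = 375, r = 19);
  translate([19, 318, 0]) cylinder(h = 375, r = 19);
  translate([307, 318, 0]) cylinder(h = 375, r = 19);
}
translate([1850, 268, 0]) {
  translate([0, 0, 375]) cube([326, 337, 22]);
  translate([19, 19, 0]) cylinder(h = 375, r = 19);
  translate([307, 19, 0]) cylinder(h = 375, r = 19);
  translate([19, 318, 0]) cylinder(h = 375, r = 19);
  translate([307, 318, 0]) cylinder(h = 375, r = 19);
}
translate([0, 0, 776]) {
  cube([40, 62, 2450]);
  translate([386, 0, 0]) cube([40, 62, 2450]);
  translate([40, 0, 152]) cube([346, 62, 21]);
  translate([40, 0, 456]) cube([346, 62, 21]);
  translate([40, 0, 760]) cube([346, 62, 21]);
  translate([40, 0, 1064]) cube([346, 62, 21]);
  translate([40, 0, 1368]) cube([346, 62, 21]);
  translate([40, 0, 1672]) cube([346, 62, 21]);
  translate([40, 0, 1976]) cube([346, 62, 21]);
  translate([40, 0, 2280]) cube([346, 62, 21]);
}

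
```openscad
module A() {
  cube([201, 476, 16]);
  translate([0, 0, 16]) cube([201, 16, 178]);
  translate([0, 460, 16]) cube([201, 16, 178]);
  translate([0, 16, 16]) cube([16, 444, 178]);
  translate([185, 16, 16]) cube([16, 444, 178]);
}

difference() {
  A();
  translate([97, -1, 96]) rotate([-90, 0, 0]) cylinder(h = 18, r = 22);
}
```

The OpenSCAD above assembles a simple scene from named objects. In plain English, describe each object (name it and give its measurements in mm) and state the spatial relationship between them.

A is an open storage box with external size 201×476×194 mm and wall thickness 16 mm (the base is also 16 mm thick). The base covers the whole footprint; the four walls stand on the base, with the y-facing walls full-width and the x-facing walls fitting between their inner faces.

The open box has a circular hole of radius 22 mm through its front wall, centred at (x = 97, z = 96).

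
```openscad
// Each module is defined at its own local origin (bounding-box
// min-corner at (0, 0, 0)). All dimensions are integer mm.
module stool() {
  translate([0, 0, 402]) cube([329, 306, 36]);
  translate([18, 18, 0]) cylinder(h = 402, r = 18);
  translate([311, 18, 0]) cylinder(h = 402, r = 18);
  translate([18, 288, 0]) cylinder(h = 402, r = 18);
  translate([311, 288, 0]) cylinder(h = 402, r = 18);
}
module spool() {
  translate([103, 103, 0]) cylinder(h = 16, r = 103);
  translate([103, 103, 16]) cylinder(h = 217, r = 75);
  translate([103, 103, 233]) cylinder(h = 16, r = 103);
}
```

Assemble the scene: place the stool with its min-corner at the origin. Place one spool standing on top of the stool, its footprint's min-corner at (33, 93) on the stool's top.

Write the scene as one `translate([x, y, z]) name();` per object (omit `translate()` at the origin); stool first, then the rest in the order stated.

stool();
translate([33, 93, 438]) spool();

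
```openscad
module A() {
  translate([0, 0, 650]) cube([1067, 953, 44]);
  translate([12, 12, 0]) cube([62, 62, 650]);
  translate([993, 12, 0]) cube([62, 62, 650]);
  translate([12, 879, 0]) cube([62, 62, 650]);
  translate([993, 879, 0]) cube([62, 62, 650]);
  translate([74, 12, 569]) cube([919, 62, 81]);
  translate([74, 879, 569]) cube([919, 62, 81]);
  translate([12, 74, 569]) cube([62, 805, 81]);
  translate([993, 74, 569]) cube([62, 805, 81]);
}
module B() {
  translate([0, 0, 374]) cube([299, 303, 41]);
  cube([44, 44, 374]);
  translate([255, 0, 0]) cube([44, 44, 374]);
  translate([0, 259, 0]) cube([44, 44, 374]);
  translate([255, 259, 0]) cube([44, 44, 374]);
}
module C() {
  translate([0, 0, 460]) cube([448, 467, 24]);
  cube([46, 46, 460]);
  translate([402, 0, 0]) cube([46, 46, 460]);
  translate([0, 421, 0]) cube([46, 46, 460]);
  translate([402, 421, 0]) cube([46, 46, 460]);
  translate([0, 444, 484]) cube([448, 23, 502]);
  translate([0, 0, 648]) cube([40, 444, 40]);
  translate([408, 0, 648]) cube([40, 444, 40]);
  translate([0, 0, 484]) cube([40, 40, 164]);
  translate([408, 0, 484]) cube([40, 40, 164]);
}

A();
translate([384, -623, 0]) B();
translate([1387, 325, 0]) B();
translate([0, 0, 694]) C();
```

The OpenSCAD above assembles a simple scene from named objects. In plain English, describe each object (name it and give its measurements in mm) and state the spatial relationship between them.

A is a rectangular dining table. The top is 1067×953×44 mm with its upper surface at z = 694 mm. It stands on four 62×62 mm square legs, each inset 12 mm from the nearest pair of top edges, running from the floor to the underside of the top. Four apron rails, 62 mm thick and 81 mm tall, run between adjacent legs with their top edges flush with the underside of the top and their outer faces flush with the legs' outer faces.

B is a simple wooden stool: a rectangular seat 299 mm (x) by 303 mm (y), 41 mm thick, top face at z = 415 mm, on four square legs, each 44×44 mm in cross-section. The legs rest on z = 0, each flush with a corner of the seat.

C is a chair. The seat is a 448×467×24 mm slab with its top at z = 484 mm, on four 46×46 mm corner legs (flush with the seat edges, standing on z = 0). A flat backrest 23 mm thick, 502 mm tall, spans the full seat width and rises from the seat top along its +y edge, rear face flush with the rear of the seat. Two armrests of 40×40 mm section run along each side from the seat's front edge to the front of the backrest, top faces 204 mm above the seat top and outer faces flush with the seat's x-edges; a 40×40 mm post under the front of each armrest stands on the seat at the front corner.

Two stools sit around the table at the −y, +x sides. The chair is on top of the table.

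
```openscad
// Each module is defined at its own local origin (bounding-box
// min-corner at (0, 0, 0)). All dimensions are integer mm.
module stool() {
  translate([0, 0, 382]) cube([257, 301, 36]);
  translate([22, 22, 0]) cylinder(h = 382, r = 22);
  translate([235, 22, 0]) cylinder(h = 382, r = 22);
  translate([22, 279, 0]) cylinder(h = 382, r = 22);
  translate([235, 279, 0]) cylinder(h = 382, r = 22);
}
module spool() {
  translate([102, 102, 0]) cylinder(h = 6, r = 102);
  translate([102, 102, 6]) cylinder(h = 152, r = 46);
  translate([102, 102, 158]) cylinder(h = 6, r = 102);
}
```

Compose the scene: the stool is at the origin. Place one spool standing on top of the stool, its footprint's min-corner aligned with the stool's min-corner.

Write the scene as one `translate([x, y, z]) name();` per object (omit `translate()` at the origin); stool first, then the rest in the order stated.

stool();
translate([0, 0, 418]) spool();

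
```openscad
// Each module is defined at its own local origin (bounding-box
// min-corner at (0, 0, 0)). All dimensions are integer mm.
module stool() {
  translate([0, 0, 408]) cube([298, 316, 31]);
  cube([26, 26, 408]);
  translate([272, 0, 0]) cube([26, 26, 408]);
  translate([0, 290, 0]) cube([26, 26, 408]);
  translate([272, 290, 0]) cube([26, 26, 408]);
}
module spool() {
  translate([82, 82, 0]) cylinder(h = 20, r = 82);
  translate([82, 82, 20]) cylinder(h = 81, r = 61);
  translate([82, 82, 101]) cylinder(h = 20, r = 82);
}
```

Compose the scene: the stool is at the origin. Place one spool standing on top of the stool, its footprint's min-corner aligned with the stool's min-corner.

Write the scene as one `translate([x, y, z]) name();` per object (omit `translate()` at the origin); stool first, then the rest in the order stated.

stool();
translate([0, 0, 439]) spool();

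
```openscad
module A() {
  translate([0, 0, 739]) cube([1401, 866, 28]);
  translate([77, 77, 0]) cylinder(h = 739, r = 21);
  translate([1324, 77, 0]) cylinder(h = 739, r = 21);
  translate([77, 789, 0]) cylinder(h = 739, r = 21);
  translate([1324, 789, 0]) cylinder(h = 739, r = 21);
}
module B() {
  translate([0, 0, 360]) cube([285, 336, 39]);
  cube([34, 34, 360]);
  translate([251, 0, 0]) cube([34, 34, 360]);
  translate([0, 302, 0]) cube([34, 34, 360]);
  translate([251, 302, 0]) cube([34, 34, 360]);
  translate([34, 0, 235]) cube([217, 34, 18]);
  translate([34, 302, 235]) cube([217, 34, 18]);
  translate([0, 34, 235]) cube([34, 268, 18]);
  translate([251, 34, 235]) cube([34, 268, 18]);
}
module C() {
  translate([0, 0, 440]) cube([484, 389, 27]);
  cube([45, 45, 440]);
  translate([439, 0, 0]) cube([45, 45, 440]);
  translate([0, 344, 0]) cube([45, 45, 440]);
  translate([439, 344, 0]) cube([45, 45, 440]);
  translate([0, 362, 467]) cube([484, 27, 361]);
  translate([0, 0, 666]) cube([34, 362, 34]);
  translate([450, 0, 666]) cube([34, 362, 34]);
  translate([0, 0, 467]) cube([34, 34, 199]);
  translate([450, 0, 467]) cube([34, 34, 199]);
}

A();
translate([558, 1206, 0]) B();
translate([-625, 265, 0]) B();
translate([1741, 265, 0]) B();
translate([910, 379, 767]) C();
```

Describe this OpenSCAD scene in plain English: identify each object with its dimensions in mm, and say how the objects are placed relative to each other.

A is a table: top 1401 mm (x) × 866 mm (y), 28 mm thick, upper face at z = 767 mm, on four round legs of 42 mm diameter, each leg's bounding box inset 56 mm from the nearest pair of top edges, running from z = 0 to the bottom of the top.

B is a simple wooden stool: a rectangular seat 285 mm (x) by 336 mm (y), 39 mm thick, top face at z = 399 mm, on four square legs, each 34×34 mm in cross-section. The legs rest on z = 0, each flush with a corner of the seat. Four stretchers, 34 mm wide and 18 mm tall, connect adjacent legs with their undersides at z = 235 mm, each running between the inner faces of the legs it joins and aligned with the legs' outer faces on the other axis.

C is a chair. The seat is a 484×389×27 mm slab with its top at z = 467 mm, on four 45×45 mm corner legs (flush with the seat edges, standing on z = 0). A flat backrest 27 mm thick, 361 mm tall, spans the full seat width and rises from the seat top along its +y edge, rear face flush with the rear of the seat. Two armrests of 34×34 mm section run along each side from the seat's front edge to the front of the backrest, top faces 233 mm above the seat top and outer faces flush with the seat's x-edges; a 34×34 mm post under the front of each armrest stands on the seat at the front corner.

Three stools sit around the table at the +y, −x, +x sides. The chair is on top of the table.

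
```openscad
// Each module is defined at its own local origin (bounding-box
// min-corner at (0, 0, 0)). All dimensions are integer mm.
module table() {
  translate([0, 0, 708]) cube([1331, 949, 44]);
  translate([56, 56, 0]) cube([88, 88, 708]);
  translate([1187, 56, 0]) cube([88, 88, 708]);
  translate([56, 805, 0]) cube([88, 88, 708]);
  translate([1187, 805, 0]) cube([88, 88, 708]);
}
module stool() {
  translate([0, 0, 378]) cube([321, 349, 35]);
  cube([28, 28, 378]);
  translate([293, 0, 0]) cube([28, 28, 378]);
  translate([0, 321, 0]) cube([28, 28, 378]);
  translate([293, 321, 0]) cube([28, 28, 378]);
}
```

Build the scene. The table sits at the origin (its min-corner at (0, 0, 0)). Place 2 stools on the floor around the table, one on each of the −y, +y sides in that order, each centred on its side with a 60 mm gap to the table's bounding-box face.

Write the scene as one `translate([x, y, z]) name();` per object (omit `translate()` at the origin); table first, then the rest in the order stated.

table();
translate([505, -409, 0]) stool();
translate([505, 1009, 0]) stool();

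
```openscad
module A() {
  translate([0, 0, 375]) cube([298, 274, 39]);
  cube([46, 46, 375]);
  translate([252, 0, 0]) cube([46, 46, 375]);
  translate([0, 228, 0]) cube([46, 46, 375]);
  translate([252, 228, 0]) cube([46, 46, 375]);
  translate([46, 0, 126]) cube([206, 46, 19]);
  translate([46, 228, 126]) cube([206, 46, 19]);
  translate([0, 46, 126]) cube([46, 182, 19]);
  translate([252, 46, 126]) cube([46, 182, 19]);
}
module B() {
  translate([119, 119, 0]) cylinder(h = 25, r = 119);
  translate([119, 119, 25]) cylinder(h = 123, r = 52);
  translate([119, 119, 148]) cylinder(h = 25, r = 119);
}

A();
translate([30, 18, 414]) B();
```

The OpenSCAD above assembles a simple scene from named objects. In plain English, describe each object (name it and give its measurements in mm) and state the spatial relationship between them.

A is a simple wooden stool: a rectangular seat 298 mm (x) by 274 mm (y), 39 mm thick, top face at z = 414 mm, on four square legs, each 46×46 mm in cross-section. The legs rest on z = 0, each flush with a corner of the seat. Four stretchers, 46 mm wide and 19 mm tall, connect adjacent legs with their undersides at z = 126 mm, each running between the inner faces of the legs it joins and aligned with the legs' outer faces on the other axis.

B is a spool: two coaxial disc flanges of radius 119 mm and thickness 25 mm, joined by a core cylinder of radius 52 mm and height 123 mm. The lower flange rests on z = 0 and the three cylinders share a vertical axis.

The spool is on top of the stool, centred.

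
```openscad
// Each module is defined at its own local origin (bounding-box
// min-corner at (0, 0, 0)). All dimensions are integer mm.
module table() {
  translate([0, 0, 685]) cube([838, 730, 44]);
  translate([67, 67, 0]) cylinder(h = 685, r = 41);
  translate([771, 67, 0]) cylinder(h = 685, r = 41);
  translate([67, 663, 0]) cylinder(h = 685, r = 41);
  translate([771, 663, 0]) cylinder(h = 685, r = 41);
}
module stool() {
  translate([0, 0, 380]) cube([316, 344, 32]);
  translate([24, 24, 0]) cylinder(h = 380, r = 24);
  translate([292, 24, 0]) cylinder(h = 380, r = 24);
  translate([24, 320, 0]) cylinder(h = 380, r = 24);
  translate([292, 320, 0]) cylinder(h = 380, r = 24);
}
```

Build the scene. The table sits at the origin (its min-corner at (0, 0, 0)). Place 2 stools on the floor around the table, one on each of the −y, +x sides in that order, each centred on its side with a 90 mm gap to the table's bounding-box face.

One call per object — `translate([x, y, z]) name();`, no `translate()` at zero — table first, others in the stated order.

table();
translate([261, -434, 0]) stool();
translate([928, 193, 0]) stool();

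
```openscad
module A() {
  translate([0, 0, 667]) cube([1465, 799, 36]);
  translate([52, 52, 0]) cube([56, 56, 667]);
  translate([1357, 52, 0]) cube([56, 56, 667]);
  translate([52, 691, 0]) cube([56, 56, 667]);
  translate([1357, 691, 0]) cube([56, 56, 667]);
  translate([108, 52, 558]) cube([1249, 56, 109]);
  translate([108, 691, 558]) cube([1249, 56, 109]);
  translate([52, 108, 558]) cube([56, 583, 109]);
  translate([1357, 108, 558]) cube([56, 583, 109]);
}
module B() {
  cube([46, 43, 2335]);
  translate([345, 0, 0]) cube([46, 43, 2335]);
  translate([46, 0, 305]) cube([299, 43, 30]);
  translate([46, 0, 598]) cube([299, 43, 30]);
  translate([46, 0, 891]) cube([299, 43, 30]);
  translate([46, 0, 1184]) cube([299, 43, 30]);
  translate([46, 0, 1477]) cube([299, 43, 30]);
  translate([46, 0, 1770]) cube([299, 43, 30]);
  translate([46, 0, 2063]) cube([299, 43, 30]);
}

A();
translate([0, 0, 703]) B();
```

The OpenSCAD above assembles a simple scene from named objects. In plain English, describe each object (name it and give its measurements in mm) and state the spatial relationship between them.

A is a table with a 1465×799 mm rectangular top, 36 mm thick, top surface at z = 703 mm, supported by four 56×56 mm square legs, each inset 52 mm from the nearest pair of top edges, running from the floor. Four apron rails, 56 mm thick and 109 mm tall, run between adjacent legs with their top edges flush with the underside of the top and their outer faces flush with the legs' outer faces.

B is a straight ladder. Two 46×43 mm vertical rails, 2335 mm tall, stand 391 mm apart (outside-to-outside) with their front faces coplanar on the −y side. 7 rungs, each 43 mm deep and 30 mm tall, span between the inner faces of the rails, front faces flush with the rails. The lowest rung's underside is at z = 305 mm and rungs are spaced 293 mm apart (underside to underside).

The ladder is on top of the table.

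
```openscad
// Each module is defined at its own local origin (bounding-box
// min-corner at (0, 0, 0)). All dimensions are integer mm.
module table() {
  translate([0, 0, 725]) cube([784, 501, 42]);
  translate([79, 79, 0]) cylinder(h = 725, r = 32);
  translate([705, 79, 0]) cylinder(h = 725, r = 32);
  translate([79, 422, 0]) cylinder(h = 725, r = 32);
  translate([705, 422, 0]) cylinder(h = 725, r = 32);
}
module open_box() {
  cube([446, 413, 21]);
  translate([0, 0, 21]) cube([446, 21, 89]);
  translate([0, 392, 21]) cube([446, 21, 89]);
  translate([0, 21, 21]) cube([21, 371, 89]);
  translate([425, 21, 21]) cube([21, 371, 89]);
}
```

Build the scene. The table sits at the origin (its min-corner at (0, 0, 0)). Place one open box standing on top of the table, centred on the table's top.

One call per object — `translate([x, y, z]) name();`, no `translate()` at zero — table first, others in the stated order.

table();
translate([169, 44, 767]) open_box();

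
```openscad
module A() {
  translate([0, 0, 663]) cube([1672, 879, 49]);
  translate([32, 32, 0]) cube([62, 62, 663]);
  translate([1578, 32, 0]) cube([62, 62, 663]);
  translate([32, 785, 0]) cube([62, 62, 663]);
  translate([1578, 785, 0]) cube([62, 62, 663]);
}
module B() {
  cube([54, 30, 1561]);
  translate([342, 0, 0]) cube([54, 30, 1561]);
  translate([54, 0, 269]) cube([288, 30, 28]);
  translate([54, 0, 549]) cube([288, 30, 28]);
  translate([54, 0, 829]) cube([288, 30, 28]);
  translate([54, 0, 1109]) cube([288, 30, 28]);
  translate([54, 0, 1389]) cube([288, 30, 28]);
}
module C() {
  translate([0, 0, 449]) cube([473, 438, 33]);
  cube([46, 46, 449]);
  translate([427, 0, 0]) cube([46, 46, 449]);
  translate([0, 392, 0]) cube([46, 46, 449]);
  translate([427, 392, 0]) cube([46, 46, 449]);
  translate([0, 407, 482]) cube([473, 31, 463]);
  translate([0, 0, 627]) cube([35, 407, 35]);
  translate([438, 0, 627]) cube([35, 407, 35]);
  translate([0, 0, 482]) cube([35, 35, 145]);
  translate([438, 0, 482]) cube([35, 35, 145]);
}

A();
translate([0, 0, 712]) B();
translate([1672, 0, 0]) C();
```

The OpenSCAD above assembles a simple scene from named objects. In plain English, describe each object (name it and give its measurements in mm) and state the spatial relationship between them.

A is a rectangular dining table. The top is 1672×879×49 mm with its upper surface at z = 712 mm. It stands on four 62×62 mm square legs, each inset 32 mm from the nearest pair of top edges, running from the floor to the underside of the top.

B is a wooden ladder with two side rails of 54×30 mm section and 1561 mm height, set 396 mm apart overall. Between them run 5 rectangular rungs (30 mm deep, 28 mm thick), front faces flush with the rails' −y face. The bottom of the first rung is 269 mm above the floor and each subsequent rung is 280 mm higher than the one below.

C is a chair. The seat is a 473×438×33 mm slab with its top at z = 482 mm, on four 46×46 mm corner legs (flush with the seat edges, standing on z = 0). A flat backrest 31 mm thick, 463 mm tall, spans the full seat width and rises from the seat top along its +y edge, rear face flush with the rear of the seat. Two armrests of 35×35 mm section run along each side from the seat's front edge to the front of the backrest, top faces 180 mm above the seat top and outer faces flush with the seat's x-edges; a 35×35 mm post under the front of each armrest stands on the seat at the front corner.

The ladder is on top of the table. The chair is against the table's +x side, with their −y faces flush.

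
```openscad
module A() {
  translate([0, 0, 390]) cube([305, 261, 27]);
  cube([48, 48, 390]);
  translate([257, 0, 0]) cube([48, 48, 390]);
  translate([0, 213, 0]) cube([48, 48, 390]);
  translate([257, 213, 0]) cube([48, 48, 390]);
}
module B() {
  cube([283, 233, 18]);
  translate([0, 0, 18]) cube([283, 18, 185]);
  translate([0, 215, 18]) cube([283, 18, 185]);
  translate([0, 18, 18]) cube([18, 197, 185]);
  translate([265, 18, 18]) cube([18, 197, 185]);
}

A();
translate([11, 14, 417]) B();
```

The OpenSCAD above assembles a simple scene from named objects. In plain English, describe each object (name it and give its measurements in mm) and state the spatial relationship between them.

A is a four-legged stool. The seat is a 305×261×27 mm slab whose top surface is at z = 417 mm; four square legs, each 48×48 mm in cross-section, run from the floor (z = 0) to the underside of the seat, each flush with a corner of the seat.

B is an open-topped rectangular box: outside dimensions 283×233×203 mm, with a uniform wall and base thickness of 18 mm. The base is a full 283×233 slab on the floor; four walls sit on top of the base. The front and back walls (the −y and +y sides) span the full width; the two side walls fit between them.

The open box is on top of the stool, centred.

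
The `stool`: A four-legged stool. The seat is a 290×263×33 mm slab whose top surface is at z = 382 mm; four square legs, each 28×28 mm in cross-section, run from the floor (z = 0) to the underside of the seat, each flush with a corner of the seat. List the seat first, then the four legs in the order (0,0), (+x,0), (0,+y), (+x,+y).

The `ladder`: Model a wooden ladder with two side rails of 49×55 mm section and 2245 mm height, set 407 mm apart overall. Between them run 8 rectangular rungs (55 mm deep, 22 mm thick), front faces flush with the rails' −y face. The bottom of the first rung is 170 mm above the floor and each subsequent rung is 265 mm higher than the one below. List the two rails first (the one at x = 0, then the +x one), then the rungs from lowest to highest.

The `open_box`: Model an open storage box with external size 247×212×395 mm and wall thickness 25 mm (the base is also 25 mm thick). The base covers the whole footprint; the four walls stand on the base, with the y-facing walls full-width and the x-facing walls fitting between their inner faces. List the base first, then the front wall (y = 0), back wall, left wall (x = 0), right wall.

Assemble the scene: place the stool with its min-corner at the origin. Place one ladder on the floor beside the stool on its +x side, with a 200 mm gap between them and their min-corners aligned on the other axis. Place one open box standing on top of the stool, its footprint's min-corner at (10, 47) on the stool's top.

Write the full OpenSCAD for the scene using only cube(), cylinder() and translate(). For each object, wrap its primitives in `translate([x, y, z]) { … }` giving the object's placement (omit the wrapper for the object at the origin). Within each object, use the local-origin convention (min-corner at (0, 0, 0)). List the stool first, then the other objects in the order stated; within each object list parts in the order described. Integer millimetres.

translate([0, 0, 349]) cube([290, 263, 33]);
cube([28, 28, 349]);
translate([262, 0, 0]) cube([28, 28, 349]);
translate([0, 235, 0]) cube([28, 28, 349]);
translate([262, 235, 0]) cube([28, 28, 349]);
translate([490, 0, 0]) {
  cube([49, 55, 2245]);
  translate([358, 0, 0]) cube([49, 55, 2245]);
  translate([49, 0, 170]) cube([309, 55, 22]);
  translate([49, 0, 435]) cube([309, 55, 22]);
  translate([49, 0, 700]) cube([309, 55, 22]);
  translate([49, 0, 965]) cube([309, 55, 22]);
  translate([49, 0, 1230]) cube([309, 55, 22]);
  translate([49, 0, 1495]) cube([309, 55, 22]);
  translate([49, 0, 1760]) cube([309, 55, 22]);
  translate([49, 0, 2025]) cube([309, 55, 22]);
}
translate([10, 47, 382]) {
  cube([247, 212, 25]);
  translate([0, 0, 25]) cube([247, 25, 370]);
  translate([0, 187, 25]) cube([247, 25, 370]);
  translate([0, 25, 25]) cube([25, 162, 370]);
  translate([222, 25, 25]) cube([25, 162, 370]);
}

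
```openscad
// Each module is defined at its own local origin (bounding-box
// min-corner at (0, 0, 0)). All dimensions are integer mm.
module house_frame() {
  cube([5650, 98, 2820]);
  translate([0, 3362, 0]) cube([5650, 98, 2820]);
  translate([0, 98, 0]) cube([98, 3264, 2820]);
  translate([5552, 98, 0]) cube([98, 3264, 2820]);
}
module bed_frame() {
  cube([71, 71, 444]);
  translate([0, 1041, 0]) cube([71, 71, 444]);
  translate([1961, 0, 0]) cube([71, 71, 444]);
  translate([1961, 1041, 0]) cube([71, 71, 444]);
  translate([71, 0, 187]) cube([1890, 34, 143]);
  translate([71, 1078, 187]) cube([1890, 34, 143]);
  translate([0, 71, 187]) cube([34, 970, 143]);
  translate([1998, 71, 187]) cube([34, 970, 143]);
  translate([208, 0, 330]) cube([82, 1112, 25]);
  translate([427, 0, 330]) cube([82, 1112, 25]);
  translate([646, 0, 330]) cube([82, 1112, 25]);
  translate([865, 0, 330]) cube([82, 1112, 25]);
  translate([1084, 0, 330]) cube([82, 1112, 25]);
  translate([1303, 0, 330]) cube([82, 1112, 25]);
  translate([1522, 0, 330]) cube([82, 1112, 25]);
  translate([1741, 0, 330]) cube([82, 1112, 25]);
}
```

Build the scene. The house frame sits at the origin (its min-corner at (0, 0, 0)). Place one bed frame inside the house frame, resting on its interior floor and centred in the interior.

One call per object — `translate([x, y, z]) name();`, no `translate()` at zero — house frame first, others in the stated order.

house_frame();
translate([1809, 1174, 0]) bed_frame();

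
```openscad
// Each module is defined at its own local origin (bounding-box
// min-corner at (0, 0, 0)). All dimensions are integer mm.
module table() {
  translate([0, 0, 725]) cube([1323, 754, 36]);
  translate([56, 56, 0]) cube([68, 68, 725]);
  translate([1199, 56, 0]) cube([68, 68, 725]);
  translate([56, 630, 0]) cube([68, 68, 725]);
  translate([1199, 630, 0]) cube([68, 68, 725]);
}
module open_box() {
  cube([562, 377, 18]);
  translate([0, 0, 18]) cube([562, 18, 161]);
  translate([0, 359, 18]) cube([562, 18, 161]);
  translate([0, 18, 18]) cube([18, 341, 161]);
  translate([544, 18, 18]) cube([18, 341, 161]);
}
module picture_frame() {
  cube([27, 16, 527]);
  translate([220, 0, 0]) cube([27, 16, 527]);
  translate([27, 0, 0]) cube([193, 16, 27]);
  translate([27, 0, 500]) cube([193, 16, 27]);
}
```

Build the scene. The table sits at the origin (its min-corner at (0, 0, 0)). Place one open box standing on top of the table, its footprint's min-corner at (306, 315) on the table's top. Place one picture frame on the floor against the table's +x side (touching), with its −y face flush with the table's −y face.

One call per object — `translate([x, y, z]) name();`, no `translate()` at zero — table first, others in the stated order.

table();
translate([306, 315, 761]) open_box();
translate([1323, 0, 0]) picture_frame();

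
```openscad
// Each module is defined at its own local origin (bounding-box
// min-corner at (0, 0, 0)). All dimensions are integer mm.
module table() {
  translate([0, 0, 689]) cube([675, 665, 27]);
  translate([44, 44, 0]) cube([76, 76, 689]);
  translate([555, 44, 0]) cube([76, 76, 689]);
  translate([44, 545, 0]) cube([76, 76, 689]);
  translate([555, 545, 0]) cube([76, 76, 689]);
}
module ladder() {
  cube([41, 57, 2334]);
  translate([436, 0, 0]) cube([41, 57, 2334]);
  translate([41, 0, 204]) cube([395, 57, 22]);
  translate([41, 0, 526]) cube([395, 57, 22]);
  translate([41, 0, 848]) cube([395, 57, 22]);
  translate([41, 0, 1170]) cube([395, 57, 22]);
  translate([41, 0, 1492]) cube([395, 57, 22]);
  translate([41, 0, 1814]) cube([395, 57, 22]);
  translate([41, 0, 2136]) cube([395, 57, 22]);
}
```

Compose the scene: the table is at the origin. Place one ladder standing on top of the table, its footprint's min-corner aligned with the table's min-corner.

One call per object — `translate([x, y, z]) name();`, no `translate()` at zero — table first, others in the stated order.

table();
translate([0, 0, 716]) ladder();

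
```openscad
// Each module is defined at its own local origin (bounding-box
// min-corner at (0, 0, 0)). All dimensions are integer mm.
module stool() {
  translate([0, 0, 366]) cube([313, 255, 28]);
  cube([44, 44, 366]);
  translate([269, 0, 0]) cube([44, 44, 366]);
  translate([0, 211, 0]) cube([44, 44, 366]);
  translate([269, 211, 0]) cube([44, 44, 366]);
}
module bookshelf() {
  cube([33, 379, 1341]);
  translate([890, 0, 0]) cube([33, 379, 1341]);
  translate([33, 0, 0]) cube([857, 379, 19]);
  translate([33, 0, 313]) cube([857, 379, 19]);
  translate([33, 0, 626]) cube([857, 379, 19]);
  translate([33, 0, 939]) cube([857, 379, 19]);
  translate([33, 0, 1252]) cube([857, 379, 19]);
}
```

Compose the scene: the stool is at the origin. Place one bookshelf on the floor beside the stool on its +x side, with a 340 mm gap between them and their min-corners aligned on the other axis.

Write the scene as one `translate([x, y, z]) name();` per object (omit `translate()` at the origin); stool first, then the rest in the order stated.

stool();
translate([653, 0, 0]) bookshelf();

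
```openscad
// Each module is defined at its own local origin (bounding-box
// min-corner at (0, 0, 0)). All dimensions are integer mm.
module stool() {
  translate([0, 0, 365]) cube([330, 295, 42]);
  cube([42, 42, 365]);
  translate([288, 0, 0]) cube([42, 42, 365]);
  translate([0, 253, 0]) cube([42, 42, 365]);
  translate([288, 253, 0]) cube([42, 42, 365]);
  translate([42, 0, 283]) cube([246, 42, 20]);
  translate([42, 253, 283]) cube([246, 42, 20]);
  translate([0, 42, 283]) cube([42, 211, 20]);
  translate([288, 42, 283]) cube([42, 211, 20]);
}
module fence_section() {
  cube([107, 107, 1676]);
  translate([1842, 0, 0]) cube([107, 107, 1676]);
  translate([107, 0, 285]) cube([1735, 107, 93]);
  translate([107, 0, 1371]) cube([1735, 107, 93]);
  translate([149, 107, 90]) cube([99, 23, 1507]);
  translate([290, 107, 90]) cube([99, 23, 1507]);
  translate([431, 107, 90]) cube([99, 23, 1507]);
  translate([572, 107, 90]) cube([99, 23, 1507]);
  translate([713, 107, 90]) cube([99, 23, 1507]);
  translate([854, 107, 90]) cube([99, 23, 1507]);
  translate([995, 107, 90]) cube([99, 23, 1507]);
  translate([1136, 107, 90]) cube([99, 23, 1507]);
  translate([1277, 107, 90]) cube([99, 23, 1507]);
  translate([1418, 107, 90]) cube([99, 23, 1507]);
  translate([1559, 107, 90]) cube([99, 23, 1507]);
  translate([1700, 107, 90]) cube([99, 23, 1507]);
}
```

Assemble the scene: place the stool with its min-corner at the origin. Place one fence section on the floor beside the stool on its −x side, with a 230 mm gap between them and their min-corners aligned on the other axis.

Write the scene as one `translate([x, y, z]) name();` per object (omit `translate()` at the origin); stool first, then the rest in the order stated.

stool();
translate([-2179, 0, 0]) fence_section();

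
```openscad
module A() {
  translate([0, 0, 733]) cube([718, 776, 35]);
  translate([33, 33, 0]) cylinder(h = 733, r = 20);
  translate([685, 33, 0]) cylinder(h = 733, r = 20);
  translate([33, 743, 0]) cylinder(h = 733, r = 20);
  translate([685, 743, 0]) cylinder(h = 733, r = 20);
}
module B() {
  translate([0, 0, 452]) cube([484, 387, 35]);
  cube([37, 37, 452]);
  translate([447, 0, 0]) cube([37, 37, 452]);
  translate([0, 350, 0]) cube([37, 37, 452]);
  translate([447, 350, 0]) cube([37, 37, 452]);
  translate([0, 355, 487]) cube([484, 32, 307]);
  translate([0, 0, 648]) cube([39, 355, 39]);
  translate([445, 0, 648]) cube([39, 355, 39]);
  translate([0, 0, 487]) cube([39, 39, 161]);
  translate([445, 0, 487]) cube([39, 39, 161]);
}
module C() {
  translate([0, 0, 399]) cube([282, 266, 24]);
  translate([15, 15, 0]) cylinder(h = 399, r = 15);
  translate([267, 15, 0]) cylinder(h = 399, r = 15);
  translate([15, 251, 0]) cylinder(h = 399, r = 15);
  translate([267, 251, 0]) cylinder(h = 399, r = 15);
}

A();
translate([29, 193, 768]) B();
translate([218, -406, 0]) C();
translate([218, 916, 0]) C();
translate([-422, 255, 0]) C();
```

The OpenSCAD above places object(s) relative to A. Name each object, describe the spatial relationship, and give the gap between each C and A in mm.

Each stool's nearest face is 140 mm from the table's bounding box.

A is a table. B is a chair. C is a stool. The chair is on top of the table. Three stools sit around the table at the −y, +y, −x sides. The gap between each stool and the table is 140 mm.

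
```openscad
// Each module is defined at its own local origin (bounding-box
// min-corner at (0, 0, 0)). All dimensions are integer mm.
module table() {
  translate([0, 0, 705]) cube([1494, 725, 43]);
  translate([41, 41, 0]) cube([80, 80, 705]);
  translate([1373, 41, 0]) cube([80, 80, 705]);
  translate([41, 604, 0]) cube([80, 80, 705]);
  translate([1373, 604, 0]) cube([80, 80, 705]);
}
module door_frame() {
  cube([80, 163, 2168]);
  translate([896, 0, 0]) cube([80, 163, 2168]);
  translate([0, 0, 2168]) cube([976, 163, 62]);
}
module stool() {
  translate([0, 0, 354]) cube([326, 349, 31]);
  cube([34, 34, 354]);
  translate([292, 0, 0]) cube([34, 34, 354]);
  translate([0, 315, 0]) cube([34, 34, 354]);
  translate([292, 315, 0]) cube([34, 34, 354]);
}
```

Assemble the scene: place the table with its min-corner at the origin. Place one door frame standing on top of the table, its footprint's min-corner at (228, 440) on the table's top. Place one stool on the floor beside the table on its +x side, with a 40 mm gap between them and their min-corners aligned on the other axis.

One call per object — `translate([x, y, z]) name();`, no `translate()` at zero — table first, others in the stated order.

table();
translate([228, 440, 748]) door_frame();
translate([1534, 0, 0]) stool();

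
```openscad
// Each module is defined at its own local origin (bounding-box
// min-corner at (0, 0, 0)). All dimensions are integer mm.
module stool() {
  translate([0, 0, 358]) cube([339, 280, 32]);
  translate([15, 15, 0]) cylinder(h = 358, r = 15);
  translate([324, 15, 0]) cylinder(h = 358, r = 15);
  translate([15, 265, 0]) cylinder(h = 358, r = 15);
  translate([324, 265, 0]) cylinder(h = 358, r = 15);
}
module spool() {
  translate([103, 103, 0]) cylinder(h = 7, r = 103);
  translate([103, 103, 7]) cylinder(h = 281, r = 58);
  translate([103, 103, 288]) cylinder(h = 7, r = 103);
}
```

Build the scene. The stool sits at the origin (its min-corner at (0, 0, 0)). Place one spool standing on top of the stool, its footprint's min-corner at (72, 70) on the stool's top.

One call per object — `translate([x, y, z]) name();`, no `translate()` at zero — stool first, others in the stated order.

stool();
translate([72, 70, 390]) spool();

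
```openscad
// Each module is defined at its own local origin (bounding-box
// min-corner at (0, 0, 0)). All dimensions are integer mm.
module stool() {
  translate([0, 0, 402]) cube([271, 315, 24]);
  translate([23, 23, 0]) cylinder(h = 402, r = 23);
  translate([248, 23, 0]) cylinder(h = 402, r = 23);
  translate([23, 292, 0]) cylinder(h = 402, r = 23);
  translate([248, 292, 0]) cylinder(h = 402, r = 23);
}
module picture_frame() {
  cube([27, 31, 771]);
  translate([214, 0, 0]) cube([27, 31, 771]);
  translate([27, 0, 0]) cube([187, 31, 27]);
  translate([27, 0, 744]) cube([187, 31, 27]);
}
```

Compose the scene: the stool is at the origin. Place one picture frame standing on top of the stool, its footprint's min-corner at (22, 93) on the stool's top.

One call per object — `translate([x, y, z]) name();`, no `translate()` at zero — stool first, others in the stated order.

stool();
translate([22, 93, 426]) picture_frame();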